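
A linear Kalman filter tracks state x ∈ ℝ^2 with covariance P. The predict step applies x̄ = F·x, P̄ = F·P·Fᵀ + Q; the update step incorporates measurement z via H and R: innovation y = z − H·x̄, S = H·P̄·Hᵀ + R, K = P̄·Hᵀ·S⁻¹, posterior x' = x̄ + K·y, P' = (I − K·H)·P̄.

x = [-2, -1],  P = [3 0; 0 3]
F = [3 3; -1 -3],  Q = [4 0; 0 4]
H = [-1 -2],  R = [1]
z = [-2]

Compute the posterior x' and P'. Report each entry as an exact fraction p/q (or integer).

x̄ = F·x = [-9, 5]
P̄ = F·P·Fᵀ + Q = [58 -36; -36 34]
y = z − H·x̄ = [-1]
S = H·P̄·Hᵀ + R = [51]
K = P̄·Hᵀ·S⁻¹ = [14/51; -32/51]
x' = x̄ + K·y = [-473/51, 287/51]
P' = (I − K·H)·P̄ = [2762/51 -1388/51; -1388/51 710/51]

x' = [-473/51, 287/51]
P' = [2762/51 -1388/51; -1388/51 710/51]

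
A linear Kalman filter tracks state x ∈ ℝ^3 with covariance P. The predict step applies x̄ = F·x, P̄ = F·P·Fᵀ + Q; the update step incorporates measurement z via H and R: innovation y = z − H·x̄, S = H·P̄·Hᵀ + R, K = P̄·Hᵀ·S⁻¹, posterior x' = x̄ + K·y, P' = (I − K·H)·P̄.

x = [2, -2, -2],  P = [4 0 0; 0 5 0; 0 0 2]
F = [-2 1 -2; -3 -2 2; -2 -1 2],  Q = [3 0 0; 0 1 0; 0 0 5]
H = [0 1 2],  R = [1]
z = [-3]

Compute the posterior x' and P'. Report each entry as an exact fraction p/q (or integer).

x̄ = F·x = [-2, -6, -6]
P̄ = F·P·Fᵀ + Q = [32 6 3; 6 65 42; 3 42 34]
y = z − H·x̄ = [15]
S = H·P̄·Hᵀ + R = [370]
K = P̄·Hᵀ·S⁻¹ = [6/185; 149/370; 11/37]
x' = x̄ + K·y = [-56/37, 3/74, -57/37]
P' = (I − K·H)·P̄ = [5848/185 216/185 -21/37; 216/185 1849/370 -85/37; -21/37 -85/37 48/37]

x' = [-56/37, 3/74, -57/37]
P' = [5848/185 216/185 -21/37; 216/185 1849/370 -85/37; -21/37 -85/37 48/37]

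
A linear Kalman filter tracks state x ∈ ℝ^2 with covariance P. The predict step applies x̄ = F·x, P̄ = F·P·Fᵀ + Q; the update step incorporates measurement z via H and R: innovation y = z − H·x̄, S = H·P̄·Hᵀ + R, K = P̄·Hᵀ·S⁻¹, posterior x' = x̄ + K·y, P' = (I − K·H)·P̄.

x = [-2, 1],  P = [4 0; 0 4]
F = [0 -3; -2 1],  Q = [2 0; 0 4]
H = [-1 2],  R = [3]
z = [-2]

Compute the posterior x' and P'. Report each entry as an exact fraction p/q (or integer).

x̄ = F·x = [-3, 5]
P̄ = F·P·Fᵀ + Q = [38 -12; -12 24]
y = z − H·x̄ = [-15]
S = H·P̄·Hᵀ + R = [185]
K = P̄·Hᵀ·S⁻¹ = [-62/185; 12/37]
x' = x̄ + K·y = [75/37, 5/37]
P' = (I − K·H)·P̄ = [3186/185 300/37; 300/37 168/37]

x' = [75/37, 5/37]
P' = [3186/185 300/37; 300/37 168/37]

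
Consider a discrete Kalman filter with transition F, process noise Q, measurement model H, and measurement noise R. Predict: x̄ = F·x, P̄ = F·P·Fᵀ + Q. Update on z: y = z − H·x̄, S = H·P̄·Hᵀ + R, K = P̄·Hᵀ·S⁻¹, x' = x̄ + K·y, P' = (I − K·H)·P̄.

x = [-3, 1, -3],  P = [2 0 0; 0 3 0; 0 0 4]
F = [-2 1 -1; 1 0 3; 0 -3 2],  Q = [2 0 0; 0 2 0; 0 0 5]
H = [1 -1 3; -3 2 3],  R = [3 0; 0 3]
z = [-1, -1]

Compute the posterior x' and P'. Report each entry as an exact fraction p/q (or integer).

x̄ = F·x = [10, -12, -9]
P̄ = F·P·Fᵀ + Q = [17 -16 -17; -16 40 24; -17 24 48]
y = z − H·x̄ = [4, 80]
S = H·P̄·Hᵀ + R = [278 395; 395 1534]
K = P̄·Hᵀ·S⁻¹ = [25318/270427 -30142/270427; -54456/270427 49280/270427; 62017/270427 26869/270427]
x' = x̄ + K·y = [394182/270427, 479452/270427, -36255/270427]
P' = (I − K·H)·P̄ = [1013955/270427 1296480/270427 119493/270427; 1296480/270427 1832376/270427 124176/270427; 119493/270427 124176/270427 63578/270427]

x' = [394182/270427, 479452/270427, -36255/270427]
P' = [1013955/270427 1296480/270427 119493/270427; 1296480/270427 1832376/270427 124176/270427; 119493/270427 124176/270427 63578/270427]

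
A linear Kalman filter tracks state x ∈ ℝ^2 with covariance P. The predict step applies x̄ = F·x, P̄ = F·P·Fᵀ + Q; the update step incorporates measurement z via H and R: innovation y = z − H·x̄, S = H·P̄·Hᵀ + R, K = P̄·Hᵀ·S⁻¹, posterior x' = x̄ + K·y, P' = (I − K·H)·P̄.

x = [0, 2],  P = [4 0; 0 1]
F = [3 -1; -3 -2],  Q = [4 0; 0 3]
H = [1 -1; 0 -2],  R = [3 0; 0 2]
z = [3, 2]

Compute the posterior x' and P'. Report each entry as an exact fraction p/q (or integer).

x̄ = F·x = [-2, -4]
P̄ = F·P·Fᵀ + Q = [41 -34; -34 43]
y = z − H·x̄ = [1, -6]
S = H·P̄·Hᵀ + R = [155 154; 154 174]
K = P̄·Hᵀ·S⁻¹ = [1289/1627 -505/1627; -77/1627 -736/1627]
x' = x̄ + K·y = [1065/1627, -2169/1627]
P' = (I − K·H)·P̄ = [4372/1627 505/1627; 505/1627 736/1627]

x' = [1065/1627, -2169/1627]
P' = [4372/1627 505/1627; 505/1627 736/1627]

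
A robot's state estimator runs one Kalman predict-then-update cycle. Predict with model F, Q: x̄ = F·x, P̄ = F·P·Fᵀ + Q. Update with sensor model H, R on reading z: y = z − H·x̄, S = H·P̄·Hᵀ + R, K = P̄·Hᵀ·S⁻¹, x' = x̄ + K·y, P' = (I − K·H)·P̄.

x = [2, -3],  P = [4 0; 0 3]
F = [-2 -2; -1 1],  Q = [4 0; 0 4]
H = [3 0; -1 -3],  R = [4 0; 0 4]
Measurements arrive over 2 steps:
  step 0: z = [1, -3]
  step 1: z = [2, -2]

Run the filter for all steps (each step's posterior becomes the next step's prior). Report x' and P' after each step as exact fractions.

step 0: x' = [3347/7482, 4619/7482], P' = [1630/3741 -518/3741; -518/3741 1762/3741]
step 1: x' = [21854/43991, 353492/747847], P' = [18164/43991 -5592/43991; -5592/43991 335392/747847]

step 0: x̄ = F·x = [2, -5]
step 0: P̄ = F·P·Fᵀ + Q = [32 2; 2 11]
step 0: y = z − H·x̄ = [-5, -16]
step 0: S = H·P̄·Hᵀ + R = [292 -114; -114 147]
step 0: K = P̄·Hᵀ·S⁻¹ = [815/2494 -19/3741; -259/2494 -1192/3741]
step 0: x' = x̄ + K·y = [3347/7482, 4619/7482]
step 0: P' = (I − K·H)·P̄ = [1630/3741 -518/3741; -518/3741 1762/3741]
step 1: x̄ = F·x = [-7966/3741, 212/1247]
step 1: P̄ = F·P·Fᵀ + Q = [24388/3741 -88/1247; -88/1247 6464/1247]
step 1: y = z − H·x̄ = [10460/1247, -13540/3741]
step 1: S = H·P̄·Hᵀ + R = [78152/1247 -23596/1247; -23596/1247 212296/3741]
step 1: K = P̄·Hᵀ·S⁻¹ = [13623/43991 -347/43991; -4194/43991 -227778/747847]
step 1: x' = x̄ + K·y = [21854/43991, 353492/747847]
step 1: P' = (I − K·H)·P̄ = [18164/43991 -5592/43991; -5592/43991 335392/747847]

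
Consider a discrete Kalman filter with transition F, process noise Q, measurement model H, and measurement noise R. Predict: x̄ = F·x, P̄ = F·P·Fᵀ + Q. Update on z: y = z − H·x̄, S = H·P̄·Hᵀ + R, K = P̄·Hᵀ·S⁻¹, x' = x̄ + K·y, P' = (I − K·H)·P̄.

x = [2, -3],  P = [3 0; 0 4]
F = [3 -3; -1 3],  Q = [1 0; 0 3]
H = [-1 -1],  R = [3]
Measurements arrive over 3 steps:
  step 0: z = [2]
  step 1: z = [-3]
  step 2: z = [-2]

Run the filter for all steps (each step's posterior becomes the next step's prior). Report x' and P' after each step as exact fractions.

step 0: x̄ = F·x = [15, -11]
step 0: P̄ = F·P·Fᵀ + Q = [64 -45; -45 42]
step 0: y = z − H·x̄ = [6]
step 0: S = H·P̄·Hᵀ + R = [19]
step 0: K = P̄·Hᵀ·S⁻¹ = [-1; 3/19]
step 0: x' = x̄ + K·y = [9, -191/19]
step 0: P' = (I − K·H)·P̄ = [45 -42; -42 789/19]
step 1: x̄ = F·x = [1086/19, -744/19]
step 1: P̄ = F·P·Fᵀ + Q = [29179/19 -19242/19; -19242/19 12801/19]
step 1: y = z − H·x̄ = [15]
step 1: S = H·P̄·Hᵀ + R = [187]
step 1: K = P̄·Hᵀ·S⁻¹ = [-523/187; 339/187]
step 1: x' = x̄ + K·y = [54027/3553, -42513/3553]
step 1: P' = (I − K·H)·P̄ = [259422/3553 -229611/3553; -229611/3553 210288/3553]
step 2: x̄ = F·x = [289620/3553, -16506/323]
step 2: P̄ = F·P·Fᵀ + Q = [8363941/3553 -493290/323; -493290/323 321849/323]
step 2: y = z − H·x̄ = [100948/3553]
step 2: S = H·P̄·Hᵀ + R = [1062559/3553]
step 2: K = P̄·Hᵀ·S⁻¹ = [-2937751/1062559; 1885851/1062559]
step 2: x' = x̄ + K·y = [3146144/1062559, -718182/1062559]
step 2: P' = (I − K·H)·P̄ = [72276906/1062559 -63463653/1062559; -63463653/1062559 57806100/1062559]

step 0: x' = [9, -191/19], P' = [45 -42; -42 789/19]
step 1: x' = [54027/3553, -42513/3553], P' = [259422/3553 -229611/3553; -229611/3553 210288/3553]
step 2: x' = [3146144/1062559, -718182/1062559], P' = [72276906/1062559 -63463653/1062559; -63463653/1062559 57806100/1062559]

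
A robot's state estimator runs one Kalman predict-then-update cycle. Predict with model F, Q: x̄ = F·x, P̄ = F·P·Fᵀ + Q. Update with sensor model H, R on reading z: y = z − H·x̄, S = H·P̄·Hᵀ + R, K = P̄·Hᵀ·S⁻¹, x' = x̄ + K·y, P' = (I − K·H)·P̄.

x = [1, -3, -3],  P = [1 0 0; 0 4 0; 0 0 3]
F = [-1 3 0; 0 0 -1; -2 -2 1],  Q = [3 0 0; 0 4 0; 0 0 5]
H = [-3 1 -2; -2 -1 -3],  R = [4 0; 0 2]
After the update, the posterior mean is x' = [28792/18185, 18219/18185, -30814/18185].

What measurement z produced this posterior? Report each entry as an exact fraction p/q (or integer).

z = [-1, 1]

x̄ = F·x = [-10, 3, 1]
P̄ = F·P·Fᵀ + Q = [40 0 -22; 0 7 -3; -22 -3 28]
S = H·P̄·Hᵀ + R = [231 118; 118 139]
K = P̄·Hᵀ·S⁻¹ = [-8912/18185 5734/18185; 1571/18185 -1072/18185; 5339/18185 -9373/18185]
x' − x̄ = [210642/18185, -36336/18185, -48999/18185] = K·y
y = (KᵀK)⁻¹·Kᵀ·(x' − x̄) = [-32, -13]
z = y + H·x̄ = [-32, -13] + [31, 14] = [-1, 1]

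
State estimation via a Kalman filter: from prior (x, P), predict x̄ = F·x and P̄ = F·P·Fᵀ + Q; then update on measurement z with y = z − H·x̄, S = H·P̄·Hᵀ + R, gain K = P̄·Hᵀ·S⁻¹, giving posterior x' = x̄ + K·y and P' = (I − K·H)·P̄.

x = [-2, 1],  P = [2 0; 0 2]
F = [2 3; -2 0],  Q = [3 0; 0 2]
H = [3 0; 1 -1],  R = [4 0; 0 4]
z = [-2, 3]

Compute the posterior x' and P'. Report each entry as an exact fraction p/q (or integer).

x̄ = F·x = [-1, 4]
P̄ = F·P·Fᵀ + Q = [29 -8; -8 10]
y = z − H·x̄ = [1, 8]
S = H·P̄·Hᵀ + R = [265 111; 111 59]
K = P̄·Hᵀ·S⁻¹ = [513/1657 74/1657; 291/1657 -1053/1657]
x' = x̄ + K·y = [-552/1657, -1505/1657]
P' = (I − K·H)·P̄ = [684/1657 388/1657; 388/1657 4600/1657]

x' = [-552/1657, -1505/1657]
P' = [684/1657 388/1657; 388/1657 4600/1657]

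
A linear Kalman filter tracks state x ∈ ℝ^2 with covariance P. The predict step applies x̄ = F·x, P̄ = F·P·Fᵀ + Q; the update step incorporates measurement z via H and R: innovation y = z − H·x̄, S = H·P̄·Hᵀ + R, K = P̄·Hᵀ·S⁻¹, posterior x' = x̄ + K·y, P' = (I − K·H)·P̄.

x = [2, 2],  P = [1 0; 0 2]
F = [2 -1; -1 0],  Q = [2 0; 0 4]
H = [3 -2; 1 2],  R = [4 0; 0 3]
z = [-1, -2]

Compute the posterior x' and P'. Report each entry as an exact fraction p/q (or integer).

x' = [-443/686, -32/49]
P' = [138/343 6/49; 6/49 3/7]

x̄ = F·x = [2, -2]
P̄ = F·P·Fᵀ + Q = [8 -2; -2 5]
y = z − H·x̄ = [-11, 0]
S = H·P̄·Hᵀ + R = [120 -4; -4 23]
K = P̄·Hᵀ·S⁻¹ = [165/686 74/343; -6/49 16/49]
x' = x̄ + K·y = [-443/686, -32/49]
P' = (I − K·H)·P̄ = [138/343 6/49; 6/49 3/7]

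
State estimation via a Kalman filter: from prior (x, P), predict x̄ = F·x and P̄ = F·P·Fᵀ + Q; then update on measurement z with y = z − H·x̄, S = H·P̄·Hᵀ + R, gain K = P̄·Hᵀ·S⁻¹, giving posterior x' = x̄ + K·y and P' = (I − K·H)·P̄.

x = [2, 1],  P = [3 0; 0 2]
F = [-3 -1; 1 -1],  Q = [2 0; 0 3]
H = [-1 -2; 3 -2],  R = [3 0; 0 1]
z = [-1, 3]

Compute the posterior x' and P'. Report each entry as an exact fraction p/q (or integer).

x̄ = F·x = [-7, 1]
P̄ = F·P·Fᵀ + Q = [31 -7; -7 8]
y = z − H·x̄ = [-6, 26]
S = H·P̄·Hᵀ + R = [38 -33; -33 396]
K = P̄·Hᵀ·S⁻¹ = [-97/423 3505/13959; -145/423 -1703/13959]
x' = x̄ + K·y = [12623/13959, -1609/13959]
P' = (I − K·H)·P̄ = [3277/13959 3163/13959; 3163/13959 5596/13959]

x' = [12623/13959, -1609/13959]
P' = [3277/13959 3163/13959; 3163/13959 5596/13959]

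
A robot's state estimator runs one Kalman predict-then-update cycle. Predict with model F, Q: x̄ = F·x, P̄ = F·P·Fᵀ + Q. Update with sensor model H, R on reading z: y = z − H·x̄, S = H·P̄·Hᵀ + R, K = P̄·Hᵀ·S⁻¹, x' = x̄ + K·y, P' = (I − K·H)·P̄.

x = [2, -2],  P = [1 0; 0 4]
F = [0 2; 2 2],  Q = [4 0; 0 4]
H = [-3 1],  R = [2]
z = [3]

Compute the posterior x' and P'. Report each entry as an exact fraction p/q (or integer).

x' = [-2/5, 108/55]
P' = [12/5 32/5; 32/5 1032/55]

x̄ = F·x = [-4, 0]
P̄ = F·P·Fᵀ + Q = [20 16; 16 24]
y = z − H·x̄ = [-9]
S = H·P̄·Hᵀ + R = [110]
K = P̄·Hᵀ·S⁻¹ = [-2/5; -12/55]
x' = x̄ + K·y = [-2/5, 108/55]
P' = (I − K·H)·P̄ = [12/5 32/5; 32/5 1032/55]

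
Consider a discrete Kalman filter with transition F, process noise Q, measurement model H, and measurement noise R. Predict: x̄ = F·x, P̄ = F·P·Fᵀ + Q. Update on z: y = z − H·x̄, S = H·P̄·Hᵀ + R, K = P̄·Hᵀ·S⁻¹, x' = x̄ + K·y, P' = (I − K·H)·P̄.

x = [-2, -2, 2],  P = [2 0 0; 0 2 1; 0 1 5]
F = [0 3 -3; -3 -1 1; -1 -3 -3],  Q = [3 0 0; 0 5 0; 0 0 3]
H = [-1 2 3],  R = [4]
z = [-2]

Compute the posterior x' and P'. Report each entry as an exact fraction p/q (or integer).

x̄ = F·x = [-12, 10, 2]
P̄ = F·P·Fᵀ + Q = [48 -15 27; -15 28 -3; 27 -3 86]
y = z − H·x̄ = [-40]
S = H·P̄·Hᵀ + R = [800]
K = P̄·Hᵀ·S⁻¹ = [3/800; 31/400; 9/32]
x' = x̄ + K·y = [-243/20, 69/10, -37/4]
P' = (I − K·H)·P̄ = [38391/800 -6093/400 837/32; -6093/400 4639/200 -327/16; 837/32 -327/16 727/32]

x' = [-243/20, 69/10, -37/4]
P' = [38391/800 -6093/400 837/32; -6093/400 4639/200 -327/16; 837/32 -327/16 727/32]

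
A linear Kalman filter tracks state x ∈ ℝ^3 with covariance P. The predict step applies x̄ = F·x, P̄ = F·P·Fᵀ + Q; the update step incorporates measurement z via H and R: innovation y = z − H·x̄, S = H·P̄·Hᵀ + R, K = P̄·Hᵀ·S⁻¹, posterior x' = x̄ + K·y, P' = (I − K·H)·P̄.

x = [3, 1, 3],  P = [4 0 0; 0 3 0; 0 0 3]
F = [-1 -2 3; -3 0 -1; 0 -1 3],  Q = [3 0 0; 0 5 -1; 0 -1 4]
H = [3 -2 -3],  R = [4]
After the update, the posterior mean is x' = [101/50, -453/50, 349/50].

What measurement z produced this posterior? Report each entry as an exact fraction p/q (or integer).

z = [3]

x̄ = F·x = [4, -12, 8]
P̄ = F·P·Fᵀ + Q = [46 3 33; 3 44 -10; 33 -10 34]
S = H·P̄·Hᵀ + R = [150]
K = P̄·Hᵀ·S⁻¹ = [11/50; -49/150; 17/150]
x' − x̄ = [-99/50, 147/50, -51/50] = K·y
y = (KᵀK)⁻¹·Kᵀ·(x' − x̄) = [-9]
z = y + H·x̄ = [-9] + [12] = [3]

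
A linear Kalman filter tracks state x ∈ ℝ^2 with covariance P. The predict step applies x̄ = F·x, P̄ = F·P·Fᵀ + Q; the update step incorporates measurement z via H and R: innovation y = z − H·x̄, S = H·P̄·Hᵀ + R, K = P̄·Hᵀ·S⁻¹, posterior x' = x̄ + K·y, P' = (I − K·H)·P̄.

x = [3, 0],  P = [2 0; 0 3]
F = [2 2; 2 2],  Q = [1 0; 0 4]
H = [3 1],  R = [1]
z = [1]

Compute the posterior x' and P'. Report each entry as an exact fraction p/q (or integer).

x' = [95/334, 36/167]
P' = [125/334 -146/167; -146/167 480/167]

x̄ = F·x = [6, 6]
P̄ = F·P·Fᵀ + Q = [21 20; 20 24]
y = z − H·x̄ = [-23]
S = H·P̄·Hᵀ + R = [334]
K = P̄·Hᵀ·S⁻¹ = [83/334; 42/167]
x' = x̄ + K·y = [95/334, 36/167]
P' = (I − K·H)·P̄ = [125/334 -146/167; -146/167 480/167]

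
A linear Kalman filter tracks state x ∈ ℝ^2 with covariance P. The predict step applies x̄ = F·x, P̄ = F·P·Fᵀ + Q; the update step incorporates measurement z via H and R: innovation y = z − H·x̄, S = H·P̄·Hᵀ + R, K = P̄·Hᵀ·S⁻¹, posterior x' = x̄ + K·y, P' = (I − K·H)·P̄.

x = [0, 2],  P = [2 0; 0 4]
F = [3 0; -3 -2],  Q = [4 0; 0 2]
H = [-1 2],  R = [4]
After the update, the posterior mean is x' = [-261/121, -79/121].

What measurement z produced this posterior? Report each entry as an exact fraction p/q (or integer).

z = [1]

x̄ = F·x = [0, -4]
P̄ = F·P·Fᵀ + Q = [22 -18; -18 36]
S = H·P̄·Hᵀ + R = [242]
K = P̄·Hᵀ·S⁻¹ = [-29/121; 45/121]
x' − x̄ = [-261/121, 405/121] = K·y
y = (KᵀK)⁻¹·Kᵀ·(x' − x̄) = [9]
z = y + H·x̄ = [9] + [-8] = [1]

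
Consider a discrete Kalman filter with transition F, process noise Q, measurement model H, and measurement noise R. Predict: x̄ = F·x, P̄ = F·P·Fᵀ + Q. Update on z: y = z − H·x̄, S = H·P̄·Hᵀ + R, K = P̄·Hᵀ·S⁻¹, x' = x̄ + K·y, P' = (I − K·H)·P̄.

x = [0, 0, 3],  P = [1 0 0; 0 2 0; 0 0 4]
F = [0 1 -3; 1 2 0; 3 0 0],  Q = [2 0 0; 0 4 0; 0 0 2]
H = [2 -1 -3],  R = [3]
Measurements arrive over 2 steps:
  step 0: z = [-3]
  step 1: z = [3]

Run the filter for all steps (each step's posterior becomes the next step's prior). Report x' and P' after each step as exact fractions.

step 0: x' = [-1353/277, -210/277, -540/277], P' = [5304/277 2172/277 2736/277; 2172/277 3405/277 327/277; 2736/277 327/277 1751/277]
step 1: x' = [-5042/9403, 8357/9403, -15711/9403], P' = [29760428/930897 34759468/930897 2720924/310299; 34759468/930897 46311728/930897 2617888/310299; 2720924/310299 2617888/310299 337110/103433]

step 0: x̄ = F·x = [-9, 0, 0]
step 0: P̄ = F·P·Fᵀ + Q = [40 4 0; 4 13 3; 0 3 11]
step 0: y = z − H·x̄ = [15]
step 0: S = H·P̄·Hᵀ + R = [277]
step 0: K = P̄·Hᵀ·S⁻¹ = [76/277; -14/277; -36/277]
step 0: x' = x̄ + K·y = [-1353/277, -210/277, -540/277]
step 0: P' = (I − K·H)·P̄ = [5304/277 2172/277 2736/277; 2172/277 3405/277 327/277; 2736/277 327/277 1751/277]
step 1: x̄ = F·x = [1410/277, -1773/277, -4059/277]
step 1: P̄ = F·P·Fᵀ + Q = [17756/277 -1188/277 -18108/277; -1188/277 28720/277 28944/277; -18108/277 28944/277 48290/277]
step 1: y = z − H·x̄ = [-15939/277]
step 1: S = H·P̄·Hᵀ + R = [930897/277]
step 1: K = P̄·Hᵀ·S⁻¹ = [91024/930897; -117928/930897; -70010/310299]
step 1: x' = x̄ + K·y = [-5042/9403, 8357/9403, -15711/9403]
step 1: P' = (I − K·H)·P̄ = [29760428/930897 34759468/930897 2720924/310299; 34759468/930897 46311728/930897 2617888/310299; 2720924/310299 2617888/310299 337110/103433]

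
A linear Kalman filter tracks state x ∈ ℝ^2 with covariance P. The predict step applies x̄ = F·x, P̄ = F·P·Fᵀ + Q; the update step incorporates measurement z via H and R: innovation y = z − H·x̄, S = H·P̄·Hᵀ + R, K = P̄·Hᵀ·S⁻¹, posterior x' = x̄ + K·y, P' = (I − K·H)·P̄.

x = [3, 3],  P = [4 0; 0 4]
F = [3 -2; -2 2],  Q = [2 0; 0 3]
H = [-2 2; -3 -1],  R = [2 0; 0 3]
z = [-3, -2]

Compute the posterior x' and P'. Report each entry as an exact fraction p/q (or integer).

x' = [1719/1763, -755/1763]
P' = [1096/5289 125/1763; 125/1763 1485/3526]

x̄ = F·x = [3, 0]
P̄ = F·P·Fᵀ + Q = [54 -40; -40 35]
y = z − H·x̄ = [3, 7]
S = H·P̄·Hᵀ + R = [678 414; 414 284]
K = P̄·Hᵀ·S⁻¹ = [-721/5289 -407/1763; 1235/3526 -745/3526]
x' = x̄ + K·y = [1719/1763, -755/1763]
P' = (I − K·H)·P̄ = [1096/5289 125/1763; 125/1763 1485/3526]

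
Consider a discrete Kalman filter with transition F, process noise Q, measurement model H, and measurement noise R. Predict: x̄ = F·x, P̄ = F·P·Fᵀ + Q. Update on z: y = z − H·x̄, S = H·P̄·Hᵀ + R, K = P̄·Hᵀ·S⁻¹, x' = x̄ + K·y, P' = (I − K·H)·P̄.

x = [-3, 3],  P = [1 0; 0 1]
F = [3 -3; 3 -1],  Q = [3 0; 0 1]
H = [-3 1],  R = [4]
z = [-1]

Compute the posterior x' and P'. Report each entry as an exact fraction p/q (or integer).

x̄ = F·x = [-18, -12]
P̄ = F·P·Fᵀ + Q = [21 12; 12 11]
y = z − H·x̄ = [-43]
S = H·P̄·Hᵀ + R = [132]
K = P̄·Hᵀ·S⁻¹ = [-17/44; -25/132]
x' = x̄ + K·y = [-61/44, -509/132]
P' = (I − K·H)·P̄ = [57/44 103/44; 103/44 827/132]

x' = [-61/44, -509/132]
P' = [57/44 103/44; 103/44 827/132]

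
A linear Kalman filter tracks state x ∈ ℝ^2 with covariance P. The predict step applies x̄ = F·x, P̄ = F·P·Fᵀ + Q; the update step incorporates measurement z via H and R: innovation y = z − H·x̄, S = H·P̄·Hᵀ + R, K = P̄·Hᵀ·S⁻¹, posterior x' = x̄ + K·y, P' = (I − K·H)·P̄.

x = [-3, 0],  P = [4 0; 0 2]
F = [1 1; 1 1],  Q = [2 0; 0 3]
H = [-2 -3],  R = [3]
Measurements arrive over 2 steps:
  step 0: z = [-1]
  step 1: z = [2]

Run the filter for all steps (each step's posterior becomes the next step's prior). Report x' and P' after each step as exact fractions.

step 0: x' = [-5/47, 15/47], P' = [87/47 -99/94; -99/94 171/188]
step 1: x' = [-2014/10219, -4894/10219], P' = [17184/10219 -10089/10219; -10089/10219 9033/10219]

step 0: x̄ = F·x = [-3, -3]
step 0: P̄ = F·P·Fᵀ + Q = [8 6; 6 9]
step 0: y = z − H·x̄ = [-16]
step 0: S = H·P̄·Hᵀ + R = [188]
step 0: K = P̄·Hᵀ·S⁻¹ = [-17/94; -39/188]
step 0: x' = x̄ + K·y = [-5/47, 15/47]
step 0: P' = (I − K·H)·P̄ = [87/47 -99/94; -99/94 171/188]
step 1: x̄ = F·x = [10/47, 10/47]
step 1: P̄ = F·P·Fᵀ + Q = [499/188 123/188; 123/188 687/188]
step 1: y = z − H·x̄ = [144/47]
step 1: S = H·P̄·Hᵀ + R = [10219/188]
step 1: K = P̄·Hᵀ·S⁻¹ = [-1367/10219; -2307/10219]
step 1: x' = x̄ + K·y = [-2014/10219, -4894/10219]
step 1: P' = (I − K·H)·P̄ = [17184/10219 -10089/10219; -10089/10219 9033/10219]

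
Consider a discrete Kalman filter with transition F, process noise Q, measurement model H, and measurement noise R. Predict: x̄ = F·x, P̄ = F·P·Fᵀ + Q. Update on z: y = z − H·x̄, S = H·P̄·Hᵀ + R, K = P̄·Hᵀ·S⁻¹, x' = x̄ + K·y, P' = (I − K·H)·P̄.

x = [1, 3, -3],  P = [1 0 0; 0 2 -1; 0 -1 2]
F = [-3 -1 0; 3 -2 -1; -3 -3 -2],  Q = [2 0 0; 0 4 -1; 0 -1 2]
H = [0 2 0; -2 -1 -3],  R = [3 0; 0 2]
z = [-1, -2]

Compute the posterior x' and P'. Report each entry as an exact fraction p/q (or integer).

x' = [-5351/4179, -654/1393, 6796/4179]
P' = [87233/33432 -695/2786 -13051/8358; -695/2786 1005/1393 -103/1393; -13051/8358 -103/1393 5113/4179]

x̄ = F·x = [-6, 0, -6]
P̄ = F·P·Fᵀ + Q = [13 -6 13; -6 19 -1; 13 -1 25]
y = z − H·x̄ = [-1, -32]
S = H·P̄·Hᵀ + R = [79 -8; -8 424]
K = P̄·Hᵀ·S⁻¹ = [-695/4179 -4757/33432; 670/1393 -1/2786; -206/4179 -1979/8358]
x' = x̄ + K·y = [-5351/4179, -654/1393, 6796/4179]
P' = (I − K·H)·P̄ = [87233/33432 -695/2786 -13051/8358; -695/2786 1005/1393 -103/1393; -13051/8358 -103/1393 5113/4179]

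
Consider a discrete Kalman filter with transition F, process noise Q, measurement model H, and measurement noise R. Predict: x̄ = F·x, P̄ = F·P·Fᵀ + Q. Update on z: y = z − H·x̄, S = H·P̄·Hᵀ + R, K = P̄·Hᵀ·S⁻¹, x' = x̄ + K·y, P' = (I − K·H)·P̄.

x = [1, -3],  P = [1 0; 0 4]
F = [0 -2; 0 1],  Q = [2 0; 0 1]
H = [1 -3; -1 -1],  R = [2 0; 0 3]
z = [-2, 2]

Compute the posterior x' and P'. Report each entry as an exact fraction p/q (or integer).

x̄ = F·x = [6, -3]
P̄ = F·P·Fᵀ + Q = [18 -8; -8 5]
y = z − H·x̄ = [-17, 5]
S = H·P̄·Hᵀ + R = [113 -19; -19 10]
K = P̄·Hᵀ·S⁻¹ = [230/769 -332/769; -173/769 -98/769]
x' = x̄ + K·y = [-956/769, 144/769]
P' = (I − K·H)·P̄ = [862/769 134/769; 134/769 160/769]

x' = [-956/769, 144/769]
P' = [862/769 134/769; 134/769 160/769]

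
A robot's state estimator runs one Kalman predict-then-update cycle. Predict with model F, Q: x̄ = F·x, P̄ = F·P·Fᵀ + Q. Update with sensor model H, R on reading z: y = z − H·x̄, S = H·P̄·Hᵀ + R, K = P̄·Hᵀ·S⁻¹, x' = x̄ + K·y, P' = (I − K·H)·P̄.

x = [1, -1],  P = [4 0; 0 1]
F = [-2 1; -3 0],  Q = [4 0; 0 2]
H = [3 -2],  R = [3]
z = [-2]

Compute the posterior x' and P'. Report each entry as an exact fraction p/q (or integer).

x̄ = F·x = [-3, -3]
P̄ = F·P·Fᵀ + Q = [21 24; 24 38]
y = z − H·x̄ = [1]
S = H·P̄·Hᵀ + R = [56]
K = P̄·Hᵀ·S⁻¹ = [15/56; -1/14]
x' = x̄ + K·y = [-153/56, -43/14]
P' = (I − K·H)·P̄ = [951/56 351/14; 351/14 264/7]

x' = [-153/56, -43/14]
P' = [951/56 351/14; 351/14 264/7]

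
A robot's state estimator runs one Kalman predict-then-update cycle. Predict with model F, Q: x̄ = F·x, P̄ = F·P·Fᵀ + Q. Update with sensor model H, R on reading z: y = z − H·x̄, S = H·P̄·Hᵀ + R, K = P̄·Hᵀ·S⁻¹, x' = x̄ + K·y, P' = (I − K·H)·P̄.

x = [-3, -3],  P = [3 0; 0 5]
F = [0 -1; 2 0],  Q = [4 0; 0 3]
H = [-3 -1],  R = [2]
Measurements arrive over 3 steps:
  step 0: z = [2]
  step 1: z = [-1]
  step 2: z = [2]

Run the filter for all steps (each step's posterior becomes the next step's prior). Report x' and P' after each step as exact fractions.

step 0: x̄ = F·x = [3, -6]
step 0: P̄ = F·P·Fᵀ + Q = [9 0; 0 15]
step 0: y = z − H·x̄ = [5]
step 0: S = H·P̄·Hᵀ + R = [98]
step 0: K = P̄·Hᵀ·S⁻¹ = [-27/98; -15/98]
step 0: x' = x̄ + K·y = [159/98, -663/98]
step 0: P' = (I − K·H)·P̄ = [153/98 -405/98; -405/98 1245/98]
step 1: x̄ = F·x = [663/98, 159/49]
step 1: P̄ = F·P·Fᵀ + Q = [1637/98 405/49; 405/49 453/49]
step 1: y = z − H·x̄ = [2209/98]
step 1: S = H·P̄·Hᵀ + R = [20695/98]
step 1: K = P̄·Hᵀ·S⁻¹ = [-5721/20695; -3336/20695]
step 1: x' = x̄ + K·y = [11052/20695, -8043/20695]
step 1: P' = (I − K·H)·P̄ = [11713/20695 -23697/20695; -23697/20695 77763/20695]
step 2: x̄ = F·x = [8043/20695, 22104/20695]
step 2: P̄ = F·P·Fᵀ + Q = [160543/20695 47394/20695; 47394/20695 108937/20695]
step 2: y = z − H·x̄ = [87623/20695]
step 2: S = H·P̄·Hᵀ + R = [1879578/20695]
step 2: K = P̄·Hᵀ·S⁻¹ = [-176341/626526; -251119/1879578]
step 2: x' = x̄ + K·y = [-503135/626526, 944305/1879578]
step 2: P' = (I − K·H)·P̄ = [117515/208842 -704953/626526; -704953/626526 6846815/1879578]

step 0: x' = [159/98, -663/98], P' = [153/98 -405/98; -405/98 1245/98]
step 1: x' = [11052/20695, -8043/20695], P' = [11713/20695 -23697/20695; -23697/20695 77763/20695]
step 2: x' = [-503135/626526, 944305/1879578], P' = [117515/208842 -704953/626526; -704953/626526 6846815/1879578]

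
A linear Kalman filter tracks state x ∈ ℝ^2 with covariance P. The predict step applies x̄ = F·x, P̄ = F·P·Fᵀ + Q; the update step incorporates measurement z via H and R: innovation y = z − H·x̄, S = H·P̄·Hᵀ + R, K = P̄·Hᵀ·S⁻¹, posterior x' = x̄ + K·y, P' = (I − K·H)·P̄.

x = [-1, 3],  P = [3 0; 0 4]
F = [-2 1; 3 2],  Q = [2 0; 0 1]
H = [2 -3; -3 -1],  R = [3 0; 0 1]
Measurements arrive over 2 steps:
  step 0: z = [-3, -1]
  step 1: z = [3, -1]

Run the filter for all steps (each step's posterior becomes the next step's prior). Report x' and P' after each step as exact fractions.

step 0: x' = [2637/84761, 86713/84761], P' = [8358/84761 -2106/84761; -2106/84761 21584/84761]
step 1: x' = [45011511/83577643, -32687200/83577643], P' = [7985982/83577643 -1836396/83577643; -1836396/83577643 19488139/83577643]

step 0: x̄ = F·x = [5, 3]
step 0: P̄ = F·P·Fᵀ + Q = [18 -10; -10 44]
step 0: y = z − H·x̄ = [-4, 17]
step 0: S = H·P̄·Hᵀ + R = [591 -46; -46 147]
step 0: K = P̄·Hᵀ·S⁻¹ = [7678/84761 -22968/84761; -22988/84761 -15266/84761]
step 0: x' = x̄ + K·y = [2637/84761, 86713/84761]
step 0: P' = (I − K·H)·P̄ = [8358/84761 -2106/84761; -2106/84761 21584/84761]
step 1: x̄ = F·x = [81439/84761, 181337/84761]
step 1: P̄ = F·P·Fᵀ + Q = [232962/84761 -4874/84761; -4874/84761 221047/84761]
step 1: y = z − H·x̄ = [635416/84761, 340893/84761]
step 1: S = H·P̄·Hᵀ + R = [3234042/84761 -768749/84761; -768749/84761 2373222/84761]
step 1: K = P̄·Hᵀ·S⁻¹ = [7160384/83577643 -22121550/83577643; -20712403/83577643 -13978951/83577643]
step 1: x' = x̄ + K·y = [45011511/83577643, -32687200/83577643]
step 1: P' = (I − K·H)·P̄ = [7985982/83577643 -1836396/83577643; -1836396/83577643 19488139/83577643]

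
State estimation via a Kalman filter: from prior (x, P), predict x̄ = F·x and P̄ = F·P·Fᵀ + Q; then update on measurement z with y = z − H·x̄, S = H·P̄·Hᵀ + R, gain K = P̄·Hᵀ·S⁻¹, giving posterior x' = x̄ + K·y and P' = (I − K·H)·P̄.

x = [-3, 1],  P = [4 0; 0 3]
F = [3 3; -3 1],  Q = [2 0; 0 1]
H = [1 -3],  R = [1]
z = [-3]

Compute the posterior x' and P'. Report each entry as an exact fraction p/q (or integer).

x' = [215/98, 7/4]
P' = [4226/147 19/2; 19/2 13/4]

x̄ = F·x = [-6, 10]
P̄ = F·P·Fᵀ + Q = [65 -27; -27 40]
y = z − H·x̄ = [33]
S = H·P̄·Hᵀ + R = [588]
K = P̄·Hᵀ·S⁻¹ = [73/294; -1/4]
x' = x̄ + K·y = [215/98, 7/4]
P' = (I − K·H)·P̄ = [4226/147 19/2; 19/2 13/4]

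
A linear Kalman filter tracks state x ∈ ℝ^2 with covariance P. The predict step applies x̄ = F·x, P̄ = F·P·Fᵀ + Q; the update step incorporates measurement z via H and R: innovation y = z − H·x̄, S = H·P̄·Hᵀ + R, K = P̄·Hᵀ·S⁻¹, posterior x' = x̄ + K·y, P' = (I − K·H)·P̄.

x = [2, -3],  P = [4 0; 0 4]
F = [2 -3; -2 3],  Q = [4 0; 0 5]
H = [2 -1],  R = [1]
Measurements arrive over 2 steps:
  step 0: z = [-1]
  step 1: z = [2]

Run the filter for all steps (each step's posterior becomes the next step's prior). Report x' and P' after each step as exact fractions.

step 0: x̄ = F·x = [13, -13]
step 0: P̄ = F·P·Fᵀ + Q = [56 -52; -52 57]
step 0: y = z − H·x̄ = [-40]
step 0: S = H·P̄·Hᵀ + R = [490]
step 0: K = P̄·Hᵀ·S⁻¹ = [82/245; -23/70]
step 0: x' = x̄ + K·y = [-19/49, 1/7]
step 0: P' = (I − K·H)·P̄ = [272/245 66/35; 66/35 41/10]
step 1: x̄ = F·x = [-59/49, 59/49]
step 1: P̄ = F·P·Fᵀ + Q = [11129/490 -9169/490; -9169/490 11619/490]
step 1: y = z − H·x̄ = [275/49]
step 1: S = H·P̄·Hᵀ + R = [93301/490]
step 1: K = P̄·Hᵀ·S⁻¹ = [31427/93301; -29957/93301]
step 1: x' = x̄ + K·y = [64034/93301, -55784/93301]
step 1: P' = (I − K·H)·P̄ = [103450/93301 175473/93301; 175473/93301 380903/93301]

step 0: x' = [-19/49, 1/7], P' = [272/245 66/35; 66/35 41/10]
step 1: x' = [64034/93301, -55784/93301], P' = [103450/93301 175473/93301; 175473/93301 380903/93301]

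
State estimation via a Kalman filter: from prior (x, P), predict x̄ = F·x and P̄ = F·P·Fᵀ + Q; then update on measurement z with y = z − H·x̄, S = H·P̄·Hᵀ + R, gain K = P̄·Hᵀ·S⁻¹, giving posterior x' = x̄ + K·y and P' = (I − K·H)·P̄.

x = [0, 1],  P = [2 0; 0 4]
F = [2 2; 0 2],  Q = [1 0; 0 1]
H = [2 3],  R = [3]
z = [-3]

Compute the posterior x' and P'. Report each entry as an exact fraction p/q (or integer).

x̄ = F·x = [2, 2]
P̄ = F·P·Fᵀ + Q = [25 16; 16 17]
y = z − H·x̄ = [-13]
S = H·P̄·Hᵀ + R = [448]
K = P̄·Hᵀ·S⁻¹ = [7/32; 83/448]
x' = x̄ + K·y = [-27/32, -183/448]
P' = (I − K·H)·P̄ = [57/16 -69/32; -69/32 727/448]

x' = [-27/32, -183/448]
P' = [57/16 -69/32; -69/32 727/448]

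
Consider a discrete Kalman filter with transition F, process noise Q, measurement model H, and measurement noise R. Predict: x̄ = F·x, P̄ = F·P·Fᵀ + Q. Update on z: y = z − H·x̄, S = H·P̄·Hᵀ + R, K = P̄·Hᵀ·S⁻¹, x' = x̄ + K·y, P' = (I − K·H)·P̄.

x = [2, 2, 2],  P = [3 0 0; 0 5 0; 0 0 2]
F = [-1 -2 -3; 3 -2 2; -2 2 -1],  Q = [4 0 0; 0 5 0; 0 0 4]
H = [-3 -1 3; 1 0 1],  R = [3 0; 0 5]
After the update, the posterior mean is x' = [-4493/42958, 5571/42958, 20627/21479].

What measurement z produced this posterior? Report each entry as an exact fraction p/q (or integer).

x̄ = F·x = [-12, 6, -2]
P̄ = F·P·Fᵀ + Q = [45 -1 -8; -1 60 -42; -8 -42 38]
S = H·P̄·Hᵀ + R = [1200 22; 22 72]
K = P̄·Hᵀ·S⁻¹ = [-6095/42958 11969/21479; -6115/42958 -23787/42958; 3075/21479 8010/21479]
x' − x̄ = [511003/42958, -252177/42958, 63585/21479] = K·y
y = (KᵀK)⁻¹·Kᵀ·(x' − x̄) = [-21, 16]
z = y + H·x̄ = [-21, 16] + [24, -14] = [3, 2]

z = [3, 2]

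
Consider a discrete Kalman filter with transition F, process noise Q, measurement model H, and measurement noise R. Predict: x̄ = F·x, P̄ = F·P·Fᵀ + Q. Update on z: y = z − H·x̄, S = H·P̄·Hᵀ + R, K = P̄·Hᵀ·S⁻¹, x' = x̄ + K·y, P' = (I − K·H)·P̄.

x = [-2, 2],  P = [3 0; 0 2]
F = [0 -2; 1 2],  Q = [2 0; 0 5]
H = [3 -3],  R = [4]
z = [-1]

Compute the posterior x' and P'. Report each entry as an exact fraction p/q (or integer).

x̄ = F·x = [-4, 2]
P̄ = F·P·Fᵀ + Q = [10 -8; -8 16]
y = z − H·x̄ = [17]
S = H·P̄·Hᵀ + R = [382]
K = P̄·Hᵀ·S⁻¹ = [27/191; -36/191]
x' = x̄ + K·y = [-305/191, -230/191]
P' = (I − K·H)·P̄ = [452/191 416/191; 416/191 464/191]

x' = [-305/191, -230/191]
P' = [452/191 416/191; 416/191 464/191]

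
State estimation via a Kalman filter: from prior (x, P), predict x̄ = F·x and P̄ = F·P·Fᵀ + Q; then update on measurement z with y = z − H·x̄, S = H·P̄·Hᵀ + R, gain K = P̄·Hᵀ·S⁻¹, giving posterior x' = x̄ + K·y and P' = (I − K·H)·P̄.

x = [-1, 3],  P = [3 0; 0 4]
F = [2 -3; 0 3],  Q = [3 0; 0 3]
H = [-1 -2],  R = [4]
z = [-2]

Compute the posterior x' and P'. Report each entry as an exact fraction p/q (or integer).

x̄ = F·x = [-11, 9]
P̄ = F·P·Fᵀ + Q = [51 -36; -36 39]
y = z − H·x̄ = [5]
S = H·P̄·Hᵀ + R = [67]
K = P̄·Hᵀ·S⁻¹ = [21/67; -42/67]
x' = x̄ + K·y = [-632/67, 393/67]
P' = (I − K·H)·P̄ = [2976/67 -1530/67; -1530/67 849/67]

x' = [-632/67, 393/67]
P' = [2976/67 -1530/67; -1530/67 849/67]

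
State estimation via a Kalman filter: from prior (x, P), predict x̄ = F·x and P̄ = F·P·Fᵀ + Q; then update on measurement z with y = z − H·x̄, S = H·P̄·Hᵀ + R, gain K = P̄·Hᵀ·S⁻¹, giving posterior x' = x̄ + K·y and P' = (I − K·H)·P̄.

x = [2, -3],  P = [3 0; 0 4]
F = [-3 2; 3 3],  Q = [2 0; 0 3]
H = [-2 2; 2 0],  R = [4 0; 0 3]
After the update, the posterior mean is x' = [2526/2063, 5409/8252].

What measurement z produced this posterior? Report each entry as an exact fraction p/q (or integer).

x̄ = F·x = [-12, -3]
P̄ = F·P·Fᵀ + Q = [45 -3; -3 66]
S = H·P̄·Hᵀ + R = [472 -192; -192 183]
K = P̄·Hᵀ·S⁻¹ = [-12/2063 1002/2063; 4017/8252 986/2063]
x' − x̄ = [27282/2063, 30165/8252] = K·y
y = (KᵀK)⁻¹·Kᵀ·(x' − x̄) = [-19, 27]
z = y + H·x̄ = [-19, 27] + [18, -24] = [-1, 3]

z = [-1, 3]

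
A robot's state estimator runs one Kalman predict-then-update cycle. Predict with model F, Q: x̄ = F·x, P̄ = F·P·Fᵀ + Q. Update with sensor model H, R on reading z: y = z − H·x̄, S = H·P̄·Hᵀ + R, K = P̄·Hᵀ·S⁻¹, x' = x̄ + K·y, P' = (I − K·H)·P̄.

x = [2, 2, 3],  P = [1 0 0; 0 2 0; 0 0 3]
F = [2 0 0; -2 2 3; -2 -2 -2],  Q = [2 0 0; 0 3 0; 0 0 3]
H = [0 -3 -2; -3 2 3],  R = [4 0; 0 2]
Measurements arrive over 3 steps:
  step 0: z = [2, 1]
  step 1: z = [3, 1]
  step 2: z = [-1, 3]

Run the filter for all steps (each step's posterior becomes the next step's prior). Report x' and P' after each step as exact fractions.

step 0: x̄ = F·x = [4, 9, -14]
step 0: P̄ = F·P·Fᵀ + Q = [6 -4 -4; -4 42 -22; -4 -22 27]
step 0: y = z − H·x̄ = [1, 37]
step 0: S = H·P̄·Hᵀ + R = [226 -188; -188 323]
step 0: K = P̄·Hᵀ·S⁻¹ = [-342/18827 -2414/18827; -10423/18827 -4318/18827; 6544/18827 6665/18827]
step 0: x' = x̄ + K·y = [-14352/18827, -746/18827, -10429/18827]
step 0: P' = (I − K·H)·P̄ = [28070/18827 -30932/18827 47082/18827; -30932/18827 65588/18827 -77536/18827; 47082/18827 -77536/18827 103216/18827]
step 1: x̄ = F·x = [-28704/18827, -4075/18827, 762/281]
step 1: P̄ = F·P·Fᵀ + Q = [149934/18827 46484/18827 -2640/281; 46484/18827 112097/18827 -1316/281; -2640/281 -1316/281 5267/281]
step 1: y = z − H·x̄ = [146364/18827, -212297/18827]
step 1: S = H·P̄·Hᵀ + R = [1437673/18827 -2286604/18827; -2286604/18827 6579417/18827]
step 1: K = P̄·Hᵀ·S⁻¹ = [-6578636/44940695 -8348222/44940695; -15546077/44940695 -6630814/44940695; 17402674/224703475 54304313/224703475]
step 1: x' = x̄ + K·y = [-5104910/8988139, -11162877/8988139, 5291323/8988139]
step 1: P' = (I − K·H)·P̄ = [7852154/8988139 -4929124/8988139 50125702/44940695; -4929124/8988139 14437996/8988139 -77192816/44940695; 50125702/44940695 -77192816/44940695 544140772/224703475]
step 2: x̄ = F·x = [-10209820/8988139, 3758035/8988139, 21952928/8988139]
step 2: P̄ = F·P·Fᵀ + Q = [49384894/8988139 45128652/44940695 -258963408/44940695; 45128652/44940695 1147106093/224703475 -565045052/224703475; -258963408/44940695 -565045052/224703475 3011179153/224703475]
step 2: y = z − H·x̄ = [46191822/8988139, -77039897/8988139]
step 2: S = H·P̄·Hᵀ + R = [659477789/8988139 -933689548/8988139; -933689548/8988139 2282739673/8988139]
step 2: K = P̄·Hᵀ·S⁻¹ = [-10224879108/70497345487 -12998650062/70497345487; -23803025509/70497345487 -9832120974/70497345487; 5021344866/70497345487 16615560557/70497345487]
step 2: x' = x̄ + K·y = [-21211993018/70497345487, -8578865825/70497345487, 55574034181/70497345487]
step 2: P' = (I − K·H)·P̄ = [61516590658/70497345487 -194406394404/352486727435 393858382686/352486727435; -194406394404/352486727435 2791262316444/1762433637175 -2996742199216/1762433637175; 393858382686/352486727435 -2996742199216/1762433637175 4244046055524/1762433637175]

step 0: x' = [-14352/18827, -746/18827, -10429/18827], P' = [28070/18827 -30932/18827 47082/18827; -30932/18827 65588/18827 -77536/18827; 47082/18827 -77536/18827 103216/18827]
step 1: x' = [-5104910/8988139, -11162877/8988139, 5291323/8988139], P' = [7852154/8988139 -4929124/8988139 50125702/44940695; -4929124/8988139 14437996/8988139 -77192816/44940695; 50125702/44940695 -77192816/44940695 544140772/224703475]
step 2: x' = [-21211993018/70497345487, -8578865825/70497345487, 55574034181/70497345487], P' = [61516590658/70497345487 -194406394404/352486727435 393858382686/352486727435; -194406394404/352486727435 2791262316444/1762433637175 -2996742199216/1762433637175; 393858382686/352486727435 -2996742199216/1762433637175 4244046055524/1762433637175]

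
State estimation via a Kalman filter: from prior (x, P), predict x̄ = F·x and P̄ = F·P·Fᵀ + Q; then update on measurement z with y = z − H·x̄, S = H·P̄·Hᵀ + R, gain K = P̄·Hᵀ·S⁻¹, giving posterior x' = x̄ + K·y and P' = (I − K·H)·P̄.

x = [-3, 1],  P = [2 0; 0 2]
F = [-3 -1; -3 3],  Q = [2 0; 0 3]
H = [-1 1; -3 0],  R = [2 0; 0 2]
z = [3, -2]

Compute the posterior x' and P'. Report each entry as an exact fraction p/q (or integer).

x̄ = F·x = [8, 12]
P̄ = F·P·Fᵀ + Q = [22 12; 12 39]
y = z − H·x̄ = [-1, 22]
S = H·P̄·Hᵀ + R = [39 30; 30 200]
K = P̄·Hᵀ·S⁻¹ = [-1/345 -379/1150; 108/115 -369/1150]
x' = x̄ + K·y = [1298/1725, 2301/575]
P' = (I − K·H)·P̄ = [379/1725 123/575; 123/575 1203/575]

x' = [1298/1725, 2301/575]
P' = [379/1725 123/575; 123/575 1203/575]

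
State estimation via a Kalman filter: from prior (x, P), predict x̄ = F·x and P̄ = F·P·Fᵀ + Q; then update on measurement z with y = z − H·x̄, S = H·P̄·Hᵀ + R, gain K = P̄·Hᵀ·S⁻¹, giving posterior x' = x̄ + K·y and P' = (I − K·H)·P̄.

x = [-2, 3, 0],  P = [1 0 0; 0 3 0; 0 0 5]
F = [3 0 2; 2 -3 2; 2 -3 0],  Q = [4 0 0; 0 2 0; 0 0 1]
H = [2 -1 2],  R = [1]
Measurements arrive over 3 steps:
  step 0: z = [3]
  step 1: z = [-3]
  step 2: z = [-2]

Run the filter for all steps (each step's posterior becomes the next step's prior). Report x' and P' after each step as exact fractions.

step 0: x' = [326/67, -17/67, -241/67], P' = [859/67 156/67 -768/67; 156/67 3381/134 1409/134; -768/67 1409/134 2263/134]
step 1: x' = [305484/71479, -108965/71479, -464807/71479], P' = [3233827/71479 -4330536/71479 -5395944/71479; -4330536/71479 6593745/71479 7632265/71479; -5395944/71479 7632265/71479 9229190/71479]
step 2: x' = [121868073/124238875, -2143905381/248477750, -1563174531/248477750], P' = [1943322133/124238875 -2039492913/124238875 -2965675863/124238875; -2039492913/124238875 6592044111/248477750 7414142261/248477750; -2965675863/124238875 7414142261/248477750 9725306161/248477750]

step 0: x̄ = F·x = [-6, -13, -13]
step 0: P̄ = F·P·Fᵀ + Q = [33 26 6; 26 53 31; 6 31 32]
step 0: y = z − H·x̄ = [28]
step 0: S = H·P̄·Hᵀ + R = [134]
step 0: K = P̄·Hᵀ·S⁻¹ = [26/67; 61/134; 45/134]
step 0: x' = x̄ + K·y = [326/67, -17/67, -241/67]
step 0: P' = (I − K·H)·P̄ = [859/67 156/67 -768/67; 156/67 3381/134 1409/134; -768/67 1409/134 2263/134]
step 1: x̄ = F·x = [496/67, 221/67, 703/67]
step 1: P̄ = F·P·Fᵀ + Q = [3309/67 -3631/67 -3549/67; -3631/67 13681/134 18959/134; -3549/67 18959/134 33691/134]
step 1: y = z − H·x̄ = [-2378/67]
step 1: S = H·P̄·Hᵀ + R = [71479/134]
step 1: K = P̄·Hᵀ·S⁻¹ = [6302/71479; 9713/71479; 34227/71479]
step 1: x' = x̄ + K·y = [305484/71479, -108965/71479, -464807/71479]
step 1: P' = (I − K·H)·P̄ = [3233827/71479 -4330536/71479 -5395944/71479; -4330536/71479 6593745/71479 7632265/71479; -5395944/71479 7632265/71479 9229190/71479]
step 2: x̄ = F·x = [-13162/71479, 8249/71479, 937863/71479]
step 2: P̄ = F·P·Fᵀ + Q = [1555791/71479 -4458484/71479 -8999580/71479; -4458484/71479 26550431/71479 56868079/71479; -8999580/71479 56868079/71479 124316924/71479]
step 2: y = z − H·x̄ = [-1984111/71479]
step 2: S = H·P̄·Hᵀ + R = [248477750/71479]
step 2: K = P̄·Hᵀ·S⁻¹ = [-5214547/124238875; 78268759/248477750; 173766609/248477750]
step 2: x' = x̄ + K·y = [121868073/124238875, -2143905381/248477750, -1563174531/248477750]
step 2: P' = (I − K·H)·P̄ = [1943322133/124238875 -2039492913/124238875 -2965675863/124238875; -2039492913/124238875 6592044111/248477750 7414142261/248477750; -2965675863/124238875 7414142261/248477750 9725306161/248477750]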